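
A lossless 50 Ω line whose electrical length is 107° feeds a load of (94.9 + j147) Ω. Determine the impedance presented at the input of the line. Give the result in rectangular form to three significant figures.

tan(βl) = tan(107°) = -3.27
Z_in = Z_0·(Z_L + jZ_0·tanβl)/(Z_0 + jZ_L·tanβl)
     = 50·(94.9 − j16.5)/(531 − j310)

Z_in ≈ 7.34 + j2.73 Ω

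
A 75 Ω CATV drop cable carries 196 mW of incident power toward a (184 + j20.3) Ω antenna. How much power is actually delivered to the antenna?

|Γ| = |(109 + j20.3)/(259 + j20.3)| = 0.427
|Γ|² = 0.182
P_refl = |Γ|²·P_inc = 35.7 mW, P_del = (1 − |Γ|²)·P_inc = 160 mW

P_delivered ≈ 160 mW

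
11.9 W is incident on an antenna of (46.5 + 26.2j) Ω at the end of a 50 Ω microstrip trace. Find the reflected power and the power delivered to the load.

P_reflected ≈ 0.832 W; P_delivered ≈ 11.1 W

|Γ| = |(-3.5 + j26.2)/(96.5 + j26.2)| = 0.264
|Γ|² = 0.0699
P_refl = |Γ|²·P_inc = 0.832 W, P_del = (1 − |Γ|²)·P_inc = 11.1 W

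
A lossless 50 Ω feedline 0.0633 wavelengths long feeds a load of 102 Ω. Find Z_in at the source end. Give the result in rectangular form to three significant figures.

Z_in ≈ 69.2 − j38.3 Ω

βl = 2π × 0.0633 = 22.8°
tan(βl) = tan(22.8°) = 0.42
Z_in = Z_0·(Z_L + jZ_0·tanβl)/(Z_0 + jZ_L·tanβl)
     = 50·(102 + j21)/(50 + j42.9)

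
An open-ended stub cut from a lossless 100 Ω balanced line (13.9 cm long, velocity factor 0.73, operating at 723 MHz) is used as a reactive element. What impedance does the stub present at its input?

Z_in ≈ +j378 Ω

λ = v/f = 0.73·c / 723 MHz = 0.303 m
βl = 2π·l/λ = 2π × 0.459 = 165°
tan(βl) = -0.264
For an open-ended stub, Z_in = −jZ_0·cot(βl) = −jZ_0/tan(βl)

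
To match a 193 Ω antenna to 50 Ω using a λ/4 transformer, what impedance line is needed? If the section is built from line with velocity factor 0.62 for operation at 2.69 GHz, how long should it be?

Z_qwt ≈ 98.2 Ω; length ≈ 1.73 cm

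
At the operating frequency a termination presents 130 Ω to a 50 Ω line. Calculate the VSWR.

VSWR ≈ 2.6

For a purely resistive load, VSWR = R_L/Z_0 or Z_0/R_L (whichever > 1) = 130/50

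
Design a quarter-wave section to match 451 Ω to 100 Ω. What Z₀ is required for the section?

Z_qwt ≈ 212 Ω

Z_qwt = √(Z_0·R_L) = √(100 × 451) = √45100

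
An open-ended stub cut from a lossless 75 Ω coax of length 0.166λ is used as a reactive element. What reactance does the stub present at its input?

βl = 2π × 0.166 = 59.8°
tan(βl) = 1.72
For an open-ended stub, Z_in = −jZ_0·cot(βl) = −jZ_0/tan(βl)

X_in ≈ -43.7 Ω (capacitive)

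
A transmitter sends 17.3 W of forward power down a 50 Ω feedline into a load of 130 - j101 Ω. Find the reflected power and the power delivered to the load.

P_reflected ≈ 6.74 W; P_delivered ≈ 10.6 W

|Γ| = |(80 − j101)/(180 − j101)| = 0.624
|Γ|² = 0.39
P_refl = |Γ|²·P_inc = 6.74 W, P_del = (1 − |Γ|²)·P_inc = 10.6 W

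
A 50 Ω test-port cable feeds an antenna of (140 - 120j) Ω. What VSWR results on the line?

VSWR ≈ 5.01

Γ = (Z_L − Z_0)/(Z_L + Z_0) = (90 − j120)/(190 − j120)
|Γ| = 150/225 = 0.667
VSWR = (1 + |Γ|)/(1 − |Γ|) = 1.67/0.333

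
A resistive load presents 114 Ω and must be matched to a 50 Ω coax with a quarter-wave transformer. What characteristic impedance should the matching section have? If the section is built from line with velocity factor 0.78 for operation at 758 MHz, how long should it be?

Z_qwt ≈ 75.5 Ω; length ≈ 7.72 cm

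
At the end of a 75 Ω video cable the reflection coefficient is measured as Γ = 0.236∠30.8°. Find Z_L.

Z_L = Z_0·(1 + Γ)/(1 − Γ) = 75·(1.2 + j0.121)/(0.797 − j0.121)

Z_L ≈ 109 + j27.9 Ω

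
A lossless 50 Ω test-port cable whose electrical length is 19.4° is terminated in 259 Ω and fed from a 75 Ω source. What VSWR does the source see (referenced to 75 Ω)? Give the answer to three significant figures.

tan(βl) = 0.352
Z_in = Z_0·(Z_L + jZ_0·tanβl)/(Z_0 + jZ_L·tanβl) = 67.3 − j105 Ω
Γ_s = (Z_in − Z_s)/(Z_in + Z_s) = (-7.73 − j105)/(142 − j105), |Γ_s| = 0.596
VSWR = (1 + |Γ_s|)/(1 − |Γ_s|)

VSWR ≈ 3.95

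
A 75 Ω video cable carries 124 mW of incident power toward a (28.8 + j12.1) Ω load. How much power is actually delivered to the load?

P_delivered ≈ 98.1 mW

|Γ| = |(-46.2 + j12.1)/(103.8 + j12.1)| = 0.457
|Γ|² = 0.209
P_refl = |Γ|²·P_inc = 25.9 mW, P_del = (1 − |Γ|²)·P_inc = 98.1 mW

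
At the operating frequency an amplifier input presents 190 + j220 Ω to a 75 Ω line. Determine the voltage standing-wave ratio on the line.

VSWR ≈ 6.16

Γ = (Z_L − Z_0)/(Z_L + Z_0) = (115 + j220)/(265 + j220)
|Γ| = 248/344 = 0.721
VSWR = (1 + |Γ|)/(1 − |Γ|) = 1.72/0.279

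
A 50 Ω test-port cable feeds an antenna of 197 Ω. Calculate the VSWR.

VSWR ≈ 3.94

Γ = (197 − 50)/(197 + 50) = 0.595
VSWR = (1 + 0.595)/(1 − 0.595)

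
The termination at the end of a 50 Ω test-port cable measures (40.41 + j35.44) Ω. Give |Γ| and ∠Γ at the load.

Γ = (Z_L − Z_0)/(Z_L + Z_0) = (-9.59 + j35.44)/(90.41 + j35.44)
|Γ| = 36.7/97.1 = 0.378

Γ ≈ 0.378 ∠ 83.7°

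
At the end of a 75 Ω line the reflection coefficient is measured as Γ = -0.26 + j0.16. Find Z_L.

Z_L ≈ 42.2 + j14.9 Ω

Z_L = Z_0·(1 + Γ)/(1 − Γ) = 75·(0.74 + j0.16)/(1.26 − j0.16)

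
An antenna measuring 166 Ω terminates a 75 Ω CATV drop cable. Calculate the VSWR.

Γ = (166 − 75)/(166 + 75) = 0.378
VSWR = (1 + 0.378)/(1 − 0.378)

VSWR ≈ 2.21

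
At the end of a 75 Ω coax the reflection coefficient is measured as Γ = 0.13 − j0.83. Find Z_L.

Z_L = Z_0·(1 + Γ)/(1 − Γ) = 75·(1.13 − j0.83)/(0.87 + j0.83)

Z_L ≈ 15.3 − j86.1 Ω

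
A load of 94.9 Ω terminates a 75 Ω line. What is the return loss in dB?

Γ = (94.9 − 75)/(94.9 + 75) = 0.117
RL = −20·log₁₀|Γ| = −20·log₁₀(0.117)

RL ≈ 18.6 dB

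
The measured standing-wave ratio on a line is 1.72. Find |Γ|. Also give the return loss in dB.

|Γ| ≈ 0.265; return loss ≈ 11.5 dB

|Γ| = (S − 1)/(S + 1) = (1.72 − 1)/(1.72 + 1) = 0.72/2.72
RL = −20·log₁₀|Γ| = −20·log₁₀(0.265)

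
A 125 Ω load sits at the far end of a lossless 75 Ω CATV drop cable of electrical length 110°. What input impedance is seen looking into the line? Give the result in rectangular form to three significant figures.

Z_in ≈ 48.6 + j16.7 Ω

tan(βl) = tan(110°) = -2.75
Z_in = Z_0·(Z_L + jZ_0·tanβl)/(Z_0 + jZ_L·tanβl)
     = 75·(125 − j206)/(75 − j343)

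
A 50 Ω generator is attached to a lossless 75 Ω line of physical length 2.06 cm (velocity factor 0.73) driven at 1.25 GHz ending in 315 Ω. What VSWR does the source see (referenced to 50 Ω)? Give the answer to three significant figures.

VSWR ≈ 4.75

λ = v/f = 0.73·c / 1.25 GHz = 0.175 m
βl = 2π·l/λ = 2π × 0.118 = 42.3°
tan(βl) = 0.911
Z_in = Z_0·(Z_L + jZ_0·tanβl)/(Z_0 + jZ_L·tanβl) = 36.9 − j72.7 Ω
Γ_s = (Z_in − Z_s)/(Z_in + Z_s) = (-13.1 − j72.7)/(86.9 − j72.7), |Γ_s| = 0.652
VSWR = (1 + |Γ_s|)/(1 − |Γ_s|)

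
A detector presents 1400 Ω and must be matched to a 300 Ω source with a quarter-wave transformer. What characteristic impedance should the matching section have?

Z_qwt = √(Z_0·R_L) = √(300 × 1400) = √420000

Z_qwt ≈ 648 Ω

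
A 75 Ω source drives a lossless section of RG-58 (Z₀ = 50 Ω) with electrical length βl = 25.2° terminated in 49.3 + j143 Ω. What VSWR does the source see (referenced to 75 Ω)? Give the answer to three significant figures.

VSWR ≈ 6.95

tan(βl) = 0.471
Z_in = Z_0·(Z_L + jZ_0·tanβl)/(Z_0 + jZ_L·tanβl) = 180 − j240 Ω
Γ_s = (Z_in − Z_s)/(Z_in + Z_s) = (105 − j240)/(255 − j240), |Γ_s| = 0.748
VSWR = (1 + |Γ_s|)/(1 − |Γ_s|)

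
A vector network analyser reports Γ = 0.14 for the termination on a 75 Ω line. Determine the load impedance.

Z_L = Z_0·(1 + Γ)/(1 − Γ) = 75·(1.14)/(0.86)

Z_L ≈ 99.4 Ω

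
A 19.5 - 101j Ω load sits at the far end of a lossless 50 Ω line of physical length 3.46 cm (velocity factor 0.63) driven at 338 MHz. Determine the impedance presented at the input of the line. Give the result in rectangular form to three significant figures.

Z_in ≈ 6.77 − j44.7 Ω

λ = v/f = 0.63·c / 338 MHz = 0.559 m
βl = 2π·l/λ = 2π × 0.0619 = 22.3°
tan(βl) = tan(22.3°) = 0.41
Z_in = Z_0·(Z_L + jZ_0·tanβl)/(Z_0 + jZ_L·tanβl)
     = 50·(19.5 − j80.5)/(91.4 + j7.99)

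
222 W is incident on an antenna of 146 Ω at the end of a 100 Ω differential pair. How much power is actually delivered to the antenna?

Γ = (146 − 100)/(146 + 100) = 0.187
|Γ|² = 0.035
P_refl = |Γ|²·P_inc = 7.76 W, P_del = (1 − |Γ|²)·P_inc = 214 W

P_delivered ≈ 214 W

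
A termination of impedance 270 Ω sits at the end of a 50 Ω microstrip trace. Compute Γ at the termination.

Γ = 0.688

Γ = (Z_L − Z_0)/(Z_L + Z_0) = (270 − 50)/(270 + 50) = 220/320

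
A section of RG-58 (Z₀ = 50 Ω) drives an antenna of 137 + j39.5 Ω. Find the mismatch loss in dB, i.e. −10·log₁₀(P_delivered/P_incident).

mismatch loss ≈ 1.25 dB

Γ = (87 + j39.5)/(187 + j39.5), |Γ| = 0.5
|Γ|² = 0.25, so P_del/P_inc = 1 − |Γ|² = 0.75
ML = −10·log₁₀(1 − |Γ|²)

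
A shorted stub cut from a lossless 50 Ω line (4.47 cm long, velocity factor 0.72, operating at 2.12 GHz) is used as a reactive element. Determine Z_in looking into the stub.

λ = v/f = 0.72·c / 2.12 GHz = 0.102 m
βl = 2π·l/λ = 2π × 0.439 = 158°
tan(βl) = -0.405
For a shorted stub, Z_in = jZ_0·tan(βl)

Z_in ≈ −j20.3 Ω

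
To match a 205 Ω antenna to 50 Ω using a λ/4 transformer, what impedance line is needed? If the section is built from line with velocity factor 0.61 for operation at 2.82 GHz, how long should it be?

Z_qwt ≈ 101 Ω; length ≈ 1.62 cm

Z_qwt = √(Z_0·R_L) = √(50 × 205) = √10250
λ = 0.61·c/f = 0.0649 m, so l = λ/4 = 0.0162 m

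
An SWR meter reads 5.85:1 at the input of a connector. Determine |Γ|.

|Γ| = (S − 1)/(S + 1) = (5.85 − 1)/(5.85 + 1) = 4.85/6.85

|Γ| ≈ 0.708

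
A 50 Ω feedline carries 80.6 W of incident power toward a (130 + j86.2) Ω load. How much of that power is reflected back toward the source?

P_reflected ≈ 28 W

|Γ| = |(80 + j86.2)/(180 + j86.2)| = 0.589
|Γ|² = 0.347
P_refl = |Γ|²·P_inc = 28 W, P_del = (1 − |Γ|²)·P_inc = 52.6 W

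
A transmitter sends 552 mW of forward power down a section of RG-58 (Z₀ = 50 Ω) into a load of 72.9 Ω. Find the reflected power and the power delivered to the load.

Γ = (72.9 − 50)/(72.9 + 50) = 0.186
|Γ|² = 0.0347
P_refl = |Γ|²·P_inc = 19.2 mW, P_del = (1 − |Γ|²)·P_inc = 533 mW

P_reflected ≈ 19.2 mW; P_delivered ≈ 533 mW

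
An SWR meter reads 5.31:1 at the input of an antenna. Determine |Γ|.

|Γ| ≈ 0.683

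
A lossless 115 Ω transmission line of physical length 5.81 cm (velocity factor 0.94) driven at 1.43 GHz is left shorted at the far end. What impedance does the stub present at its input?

λ = v/f = 0.94·c / 1.43 GHz = 0.197 m
βl = 2π·l/λ = 2π × 0.295 = 106°
tan(βl) = -3.47
For a shorted stub, Z_in = jZ_0·tan(βl)

Z_in ≈ −j399 Ω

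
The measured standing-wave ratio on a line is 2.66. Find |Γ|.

|Γ| ≈ 0.454

|Γ| = (S − 1)/(S + 1) = (2.66 − 1)/(2.66 + 1) = 1.66/3.66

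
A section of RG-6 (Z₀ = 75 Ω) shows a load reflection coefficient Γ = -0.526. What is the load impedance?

Z_L ≈ 23.3 Ω

Z_L = Z_0·(1 + Γ)/(1 − Γ) = 75·(0.474)/(1.53)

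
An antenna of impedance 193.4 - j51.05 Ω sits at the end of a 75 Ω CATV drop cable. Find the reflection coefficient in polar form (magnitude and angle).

Γ = (Z_L − Z_0)/(Z_L + Z_0) = (118.4 − j51.05)/(268.4 − j51.05)
|Γ| = 129/273 = 0.472

Γ ≈ 0.472 ∠ -12.6°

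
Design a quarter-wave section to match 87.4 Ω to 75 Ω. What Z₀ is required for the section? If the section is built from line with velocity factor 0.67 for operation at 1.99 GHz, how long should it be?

Z_qwt = √(Z_0·R_L) = √(75 × 87.4) = √6555
λ = 0.67·c/f = 0.101 m, so l = λ/4 = 0.0253 m

Z_qwt ≈ 81 Ω; length ≈ 2.53 cm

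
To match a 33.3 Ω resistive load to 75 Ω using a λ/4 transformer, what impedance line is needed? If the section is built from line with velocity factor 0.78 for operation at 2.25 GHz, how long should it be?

Z_qwt ≈ 50 Ω; length ≈ 2.6 cm

Z_qwt = √(Z_0·R_L) = √(75 × 33.3) = √2498
λ = 0.78·c/f = 0.104 m, so l = λ/4 = 0.026 m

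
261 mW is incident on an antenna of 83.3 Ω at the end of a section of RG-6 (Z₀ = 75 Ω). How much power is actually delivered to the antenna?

Γ = (83.3 − 75)/(83.3 + 75) = 0.0524
|Γ|² = 0.00275
P_refl = |Γ|²·P_inc = 0.718 mW, P_del = (1 − |Γ|²)·P_inc = 260 mW

P_delivered ≈ 260 mW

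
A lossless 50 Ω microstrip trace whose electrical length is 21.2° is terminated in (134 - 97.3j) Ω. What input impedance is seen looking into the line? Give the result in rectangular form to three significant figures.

Z_in ≈ 37.1 − j66.3 Ω

tan(βl) = tan(21.2°) = 0.388
Z_in = Z_0·(Z_L + jZ_0·tanβl)/(Z_0 + jZ_L·tanβl)
     = 50·(134 − j77.9)/(87.7 + j52)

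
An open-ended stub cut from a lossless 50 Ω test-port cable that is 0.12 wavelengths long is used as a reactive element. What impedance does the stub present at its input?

Z_in ≈ −j53.2 Ω

βl = 2π × 0.12 = 43.2°
tan(βl) = 0.939
For an open-ended stub, Z_in = −jZ_0·cot(βl) = −jZ_0/tan(βl)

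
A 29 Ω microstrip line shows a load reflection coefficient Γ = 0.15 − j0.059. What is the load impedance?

Z_L ≈ 38.9 − j4.71 Ω

Z_L = Z_0·(1 + Γ)/(1 − Γ) = 29·(1.15 − j0.059)/(0.85 + j0.059)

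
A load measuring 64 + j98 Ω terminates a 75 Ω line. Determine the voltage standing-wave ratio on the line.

Γ = (Z_L − Z_0)/(Z_L + Z_0) = (-11 + j98)/(139 + j98)
|Γ| = 98.6/170 = 0.58
VSWR = (1 + |Γ|)/(1 − |Γ|) = 1.58/0.42

VSWR ≈ 3.76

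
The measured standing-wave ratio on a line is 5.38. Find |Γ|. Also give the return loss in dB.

|Γ| ≈ 0.687; return loss ≈ 3.27 dB

|Γ| = (S − 1)/(S + 1) = (5.38 − 1)/(5.38 + 1) = 4.38/6.38
RL = −20·log₁₀|Γ| = −20·log₁₀(0.687)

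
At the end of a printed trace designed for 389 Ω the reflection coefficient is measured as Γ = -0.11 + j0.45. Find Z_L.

Z_L = Z_0·(1 + Γ)/(1 − Γ) = 389·(0.89 + j0.45)/(1.11 − j0.45)

Z_L ≈ 213 + j244 Ω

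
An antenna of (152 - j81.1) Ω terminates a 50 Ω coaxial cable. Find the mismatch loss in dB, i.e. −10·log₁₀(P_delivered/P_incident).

Γ = (102 − j81.1)/(202 − j81.1), |Γ| = 0.599
|Γ|² = 0.358, so P_del/P_inc = 1 − |Γ|² = 0.642
ML = −10·log₁₀(1 − |Γ|²)

mismatch loss ≈ 1.93 dB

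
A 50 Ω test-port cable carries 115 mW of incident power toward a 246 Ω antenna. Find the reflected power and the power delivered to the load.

P_reflected ≈ 50.4 mW; P_delivered ≈ 64.6 mW

Γ = (246 − 50)/(246 + 50) = 0.662
|Γ|² = 0.438
P_refl = |Γ|²·P_inc = 50.4 mW, P_del = (1 − |Γ|²)·P_inc = 64.6 mW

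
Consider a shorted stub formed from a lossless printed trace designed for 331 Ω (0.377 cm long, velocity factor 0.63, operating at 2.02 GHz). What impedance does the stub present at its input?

λ = v/f = 0.63·c / 2.02 GHz = 0.0936 m
βl = 2π·l/λ = 2π × 0.0403 = 14.5°
tan(βl) = 0.259
For a shorted stub, Z_in = jZ_0·tan(βl)

Z_in ≈ +j85.6 Ω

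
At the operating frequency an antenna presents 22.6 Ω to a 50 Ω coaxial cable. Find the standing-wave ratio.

Γ = (22.6 − 50)/(22.6 + 50) = -0.377
VSWR = (1 + 0.377)/(1 − 0.377)

VSWR ≈ 2.21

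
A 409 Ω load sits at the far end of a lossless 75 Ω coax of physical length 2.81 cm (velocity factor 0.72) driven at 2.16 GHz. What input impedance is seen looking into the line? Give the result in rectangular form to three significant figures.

λ = v/f = 0.72·c / 2.16 GHz = 0.1 m
βl = 2π·l/λ = 2π × 0.281 = 101°
tan(βl) = tan(101°) = -5.07
Z_in = Z_0·(Z_L + jZ_0·tanβl)/(Z_0 + jZ_L·tanβl)
     = 75·(409 − j380)/(75 − j2070)

Z_in ≈ 14.3 + j14.3 Ω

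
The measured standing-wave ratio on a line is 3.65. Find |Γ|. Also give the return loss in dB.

|Γ| ≈ 0.57; return loss ≈ 4.88 dB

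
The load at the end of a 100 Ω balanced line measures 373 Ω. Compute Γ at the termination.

Γ = 0.577

Γ = (Z_L − Z_0)/(Z_L + Z_0) = (373 − 100)/(373 + 100) = 273/473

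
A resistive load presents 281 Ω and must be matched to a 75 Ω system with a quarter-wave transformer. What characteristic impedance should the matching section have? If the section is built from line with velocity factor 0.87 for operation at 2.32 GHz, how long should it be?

Z_qwt ≈ 145 Ω; length ≈ 2.81 cm

Z_qwt = √(Z_0·R_L) = √(75 × 281) = √21080
λ = 0.87·c/f = 0.113 m, so l = λ/4 = 0.0281 m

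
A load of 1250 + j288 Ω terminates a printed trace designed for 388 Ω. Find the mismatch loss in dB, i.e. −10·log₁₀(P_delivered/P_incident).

mismatch loss ≈ 1.54 dB

Γ = (862 + j288)/(1638 + j288), |Γ| = 0.546
|Γ|² = 0.299, so P_del/P_inc = 1 − |Γ|² = 0.701
ML = −10·log₁₀(1 − |Γ|²)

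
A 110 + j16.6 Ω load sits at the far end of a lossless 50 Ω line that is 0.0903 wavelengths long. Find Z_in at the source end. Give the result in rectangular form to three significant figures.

βl = 2π × 0.0903 = 32.5°
tan(βl) = tan(32.5°) = 0.637
Z_in = Z_0·(Z_L + jZ_0·tanβl)/(Z_0 + jZ_L·tanβl)
     = 50·(110 + j48.5)/(39.4 + j70.1)

Z_in ≈ 59.8 − j44.8 Ω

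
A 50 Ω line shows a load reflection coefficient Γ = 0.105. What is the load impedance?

Z_L = Z_0·(1 + Γ)/(1 − Γ) = 50·(1.1)/(0.895)

Z_L ≈ 61.7 Ω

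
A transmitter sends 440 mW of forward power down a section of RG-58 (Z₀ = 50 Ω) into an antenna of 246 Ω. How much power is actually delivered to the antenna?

Γ = (246 − 50)/(246 + 50) = 0.662
|Γ|² = 0.438
P_refl = |Γ|²·P_inc = 193 mW, P_del = (1 − |Γ|²)·P_inc = 247 mW

P_delivered ≈ 247 mW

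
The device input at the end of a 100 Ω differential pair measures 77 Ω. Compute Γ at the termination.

Γ = -0.13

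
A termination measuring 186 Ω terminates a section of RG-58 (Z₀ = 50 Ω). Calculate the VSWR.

VSWR ≈ 3.72

For a purely resistive load, VSWR = R_L/Z_0 or Z_0/R_L (whichever > 1) = 186/50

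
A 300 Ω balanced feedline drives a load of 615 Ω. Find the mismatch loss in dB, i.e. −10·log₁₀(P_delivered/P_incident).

Γ = (615 − 300)/(615 + 300) = 0.344
|Γ|² = 0.119, so P_del/P_inc = 1 − |Γ|² = 0.881
ML = −10·log₁₀(1 − |Γ|²)

mismatch loss ≈ 0.548 dB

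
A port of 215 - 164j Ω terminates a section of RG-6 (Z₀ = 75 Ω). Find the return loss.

RL ≈ 3.78 dB

Γ = (140 − j164)/(290 − j164), |Γ| = 0.647
RL = −20·log₁₀|Γ| = −20·log₁₀(0.647)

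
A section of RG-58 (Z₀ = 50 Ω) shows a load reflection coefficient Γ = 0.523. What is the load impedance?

Z_L = Z_0·(1 + Γ)/(1 − Γ) = 50·(1.52)/(0.477)

Z_L ≈ 160 Ω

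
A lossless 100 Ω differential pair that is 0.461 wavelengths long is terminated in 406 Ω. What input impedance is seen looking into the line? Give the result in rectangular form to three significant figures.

Z_in ≈ 212 + j191 Ω

βl = 2π × 0.461 = 166°
tan(βl) = tan(166°) = -0.25
Z_in = Z_0·(Z_L + jZ_0·tanβl)/(Z_0 + jZ_L·tanβl)
     = 100·(406 − j25)/(100 − j102)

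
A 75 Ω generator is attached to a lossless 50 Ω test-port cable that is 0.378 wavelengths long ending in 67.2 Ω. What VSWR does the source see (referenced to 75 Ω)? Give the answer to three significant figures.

βl = 2π × 0.378 = 136°
tan(βl) = -0.963
Z_in = Z_0·(Z_L + jZ_0·tanβl)/(Z_0 + jZ_L·tanβl) = 48.4 + j14.5 Ω
Γ_s = (Z_in − Z_s)/(Z_in + Z_s) = (-26.6 + j14.5)/(123 + j14.5), |Γ_s| = 0.244
VSWR = (1 + |Γ_s|)/(1 − |Γ_s|)

VSWR ≈ 1.64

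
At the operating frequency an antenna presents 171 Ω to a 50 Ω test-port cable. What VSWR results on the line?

Γ = (171 − 50)/(171 + 50) = 0.548
VSWR = (1 + 0.548)/(1 − 0.548)

VSWR ≈ 3.42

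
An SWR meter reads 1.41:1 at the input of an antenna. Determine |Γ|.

|Γ| = (S − 1)/(S + 1) = (1.41 − 1)/(1.41 + 1) = 0.41/2.41

|Γ| ≈ 0.17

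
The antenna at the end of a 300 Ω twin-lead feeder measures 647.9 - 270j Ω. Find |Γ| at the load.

|Γ| ≈ 0.447

Γ = (Z_L − Z_0)/(Z_L + Z_0) = (347.9 − j270)/(947.9 − j270)
|Γ| = 440/986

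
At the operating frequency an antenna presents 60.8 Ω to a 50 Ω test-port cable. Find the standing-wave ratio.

VSWR ≈ 1.22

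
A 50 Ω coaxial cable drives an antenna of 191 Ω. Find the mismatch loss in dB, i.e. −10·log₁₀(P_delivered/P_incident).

Γ = (191 − 50)/(191 + 50) = 0.585
|Γ|² = 0.342, so P_del/P_inc = 1 − |Γ|² = 0.658
ML = −10·log₁₀(1 − |Γ|²)

mismatch loss ≈ 1.82 dB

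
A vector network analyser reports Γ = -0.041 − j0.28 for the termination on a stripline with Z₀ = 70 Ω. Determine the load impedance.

Z_L = Z_0·(1 + Γ)/(1 − Γ) = 70·(0.959 − j0.28)/(1.04 + j0.28)

Z_L ≈ 55.4 − j33.7 Ω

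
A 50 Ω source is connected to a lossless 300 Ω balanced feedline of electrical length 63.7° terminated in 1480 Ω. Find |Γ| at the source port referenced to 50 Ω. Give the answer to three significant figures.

|Γ| ≈ 0.76

tan(βl) = 2.02
Z_in = Z_0·(Z_L + jZ_0·tanβl)/(Z_0 + jZ_L·tanβl) = 74.9 − j141 Ω
Γ_s = (Z_in − Z_s)/(Z_in + Z_s) = (24.9 − j141)/(125 − j141), |Γ_s| = 0.76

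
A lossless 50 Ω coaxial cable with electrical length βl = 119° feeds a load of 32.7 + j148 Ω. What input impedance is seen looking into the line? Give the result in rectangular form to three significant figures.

Z_in ≈ 3.35 + j9.74 Ω

tan(βl) = tan(119°) = -1.8
Z_in = Z_0·(Z_L + jZ_0·tanβl)/(Z_0 + jZ_L·tanβl)
     = 50·(32.7 + j57.8)/(317 − j59)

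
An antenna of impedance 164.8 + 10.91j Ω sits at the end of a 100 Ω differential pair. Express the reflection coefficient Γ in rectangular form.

Γ ≈ 0.246 + j0.0311

Γ = (Z_L − Z_0)/(Z_L + Z_0) = (64.8 + j10.91)/(264.8 + j10.91)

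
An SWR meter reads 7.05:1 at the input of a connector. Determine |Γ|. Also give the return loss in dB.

|Γ| = (S − 1)/(S + 1) = (7.05 − 1)/(7.05 + 1) = 6.05/8.05
RL = −20·log₁₀|Γ| = −20·log₁₀(0.752)

|Γ| ≈ 0.752; return loss ≈ 2.48 dB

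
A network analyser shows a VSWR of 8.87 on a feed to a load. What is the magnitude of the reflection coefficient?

|Γ| ≈ 0.797

|Γ| = (S − 1)/(S + 1) = (8.87 − 1)/(8.87 + 1) = 7.87/9.87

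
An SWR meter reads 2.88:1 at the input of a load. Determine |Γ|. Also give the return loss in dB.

|Γ| ≈ 0.485; return loss ≈ 6.29 dB

|Γ| = (S − 1)/(S + 1) = (2.88 − 1)/(2.88 + 1) = 1.88/3.88
RL = −20·log₁₀|Γ| = −20·log₁₀(0.485)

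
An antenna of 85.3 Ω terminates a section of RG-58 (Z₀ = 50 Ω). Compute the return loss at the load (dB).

Γ = (85.3 − 50)/(85.3 + 50) = 0.261
RL = −20·log₁₀|Γ| = −20·log₁₀(0.261)

RL ≈ 11.7 dB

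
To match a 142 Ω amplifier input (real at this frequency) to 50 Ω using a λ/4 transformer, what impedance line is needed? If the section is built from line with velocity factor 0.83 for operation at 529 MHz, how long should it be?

Z_qwt ≈ 84.3 Ω; length ≈ 11.8 cm

Z_qwt = √(Z_0·R_L) = √(50 × 142) = √7100
λ = 0.83·c/f = 0.471 m, so l = λ/4 = 0.118 m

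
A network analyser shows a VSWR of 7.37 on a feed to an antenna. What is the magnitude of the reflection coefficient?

|Γ| ≈ 0.761

|Γ| = (S − 1)/(S + 1) = (7.37 − 1)/(7.37 + 1) = 6.37/8.37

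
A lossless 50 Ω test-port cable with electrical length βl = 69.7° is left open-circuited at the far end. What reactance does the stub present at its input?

X_in ≈ -18.5 Ω (capacitive)

tan(βl) = 2.7
For an open-circuited stub, Z_in = −jZ_0·cot(βl) = −jZ_0/tan(βl)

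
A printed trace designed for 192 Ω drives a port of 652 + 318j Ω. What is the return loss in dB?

RL ≈ 4.15 dB

Γ = (460 + j318)/(844 + j318), |Γ| = 0.62
RL = −20·log₁₀|Γ| = −20·log₁₀(0.62)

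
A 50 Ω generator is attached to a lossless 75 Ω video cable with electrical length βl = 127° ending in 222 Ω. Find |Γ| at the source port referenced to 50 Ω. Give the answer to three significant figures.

tan(βl) = -1.33
Z_in = Z_0·(Z_L + jZ_0·tanβl)/(Z_0 + jZ_L·tanβl) = 37.3 + j47 Ω
Γ_s = (Z_in − Z_s)/(Z_in + Z_s) = (-12.7 + j47)/(87.3 + j47), |Γ_s| = 0.491

|Γ| ≈ 0.491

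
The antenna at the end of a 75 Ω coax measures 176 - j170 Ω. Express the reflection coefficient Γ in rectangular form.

Γ ≈ 0.59 − j0.277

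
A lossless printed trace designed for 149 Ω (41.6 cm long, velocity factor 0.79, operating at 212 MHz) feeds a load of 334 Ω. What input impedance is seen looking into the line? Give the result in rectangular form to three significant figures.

λ = v/f = 0.79·c / 212 MHz = 1.12 m
βl = 2π·l/λ = 2π × 0.372 = 134°
tan(βl) = tan(134°) = -1.04
Z_in = Z_0·(Z_L + jZ_0·tanβl)/(Z_0 + jZ_L·tanβl)
     = 149·(334 − j154)/(149 − j346)

Z_in ≈ 108 + j97.1 Ω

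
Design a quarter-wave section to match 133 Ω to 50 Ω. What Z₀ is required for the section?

Z_qwt = √(Z_0·R_L) = √(50 × 133) = √6650

Z_qwt ≈ 81.5 Ω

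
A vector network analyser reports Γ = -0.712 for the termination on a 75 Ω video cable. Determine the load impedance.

Z_L ≈ 12.6 Ω

Z_L = Z_0·(1 + Γ)/(1 − Γ) = 75·(0.288)/(1.71)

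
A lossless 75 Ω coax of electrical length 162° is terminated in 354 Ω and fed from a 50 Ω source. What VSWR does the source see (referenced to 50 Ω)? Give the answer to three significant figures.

VSWR ≈ 6.71

tan(βl) = -0.325
Z_in = Z_0·(Z_L + jZ_0·tanβl)/(Z_0 + jZ_L·tanβl) = 117 + j155 Ω
Γ_s = (Z_in − Z_s)/(Z_in + Z_s) = (66.8 + j155)/(167 + j155), |Γ_s| = 0.741
VSWR = (1 + |Γ_s|)/(1 − |Γ_s|)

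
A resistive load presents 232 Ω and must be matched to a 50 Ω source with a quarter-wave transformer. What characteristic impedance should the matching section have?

Z_qwt ≈ 108 Ω

Z_qwt = √(Z_0·R_L) = √(50 × 232) = √11600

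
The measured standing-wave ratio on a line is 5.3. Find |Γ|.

|Γ| ≈ 0.683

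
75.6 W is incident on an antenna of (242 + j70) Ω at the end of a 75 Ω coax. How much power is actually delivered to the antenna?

|Γ| = |(167 + j70)/(317 + j70)| = 0.558
|Γ|² = 0.311
P_refl = |Γ|²·P_inc = 23.5 W, P_del = (1 − |Γ|²)·P_inc = 52.1 W

P_delivered ≈ 52.1 W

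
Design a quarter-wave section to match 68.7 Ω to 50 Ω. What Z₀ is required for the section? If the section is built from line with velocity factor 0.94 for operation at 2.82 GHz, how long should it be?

Z_qwt = √(Z_0·R_L) = √(50 × 68.7) = √3435
λ = 0.94·c/f = 0.1 m, so l = λ/4 = 0.025 m

Z_qwt ≈ 58.6 Ω; length ≈ 2.5 cm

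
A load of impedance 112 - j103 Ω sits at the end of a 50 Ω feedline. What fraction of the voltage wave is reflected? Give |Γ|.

Γ = (Z_L − Z_0)/(Z_L + Z_0) = (62 − j103)/(162 − j103)
|Γ| = 120/192

|Γ| ≈ 0.626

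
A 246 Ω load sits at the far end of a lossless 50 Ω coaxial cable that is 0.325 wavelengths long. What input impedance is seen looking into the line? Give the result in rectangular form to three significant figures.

Z_in ≈ 12.7 + j24.2 Ω

βl = 2π × 0.325 = 117°
tan(βl) = tan(117°) = -1.96
Z_in = Z_0·(Z_L + jZ_0·tanβl)/(Z_0 + jZ_L·tanβl)
     = 50·(246 − j98.1)/(50 − j483)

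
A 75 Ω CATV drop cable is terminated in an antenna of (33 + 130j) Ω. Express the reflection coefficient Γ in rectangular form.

Γ ≈ 0.433 + j0.683

Γ = (Z_L − Z_0)/(Z_L + Z_0) = (-42 + j130)/(108 + j130)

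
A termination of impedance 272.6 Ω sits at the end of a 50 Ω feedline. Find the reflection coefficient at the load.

Γ = 0.69

Γ = (Z_L − Z_0)/(Z_L + Z_0) = (272.6 − 50)/(272.6 + 50) = 222.6/322.6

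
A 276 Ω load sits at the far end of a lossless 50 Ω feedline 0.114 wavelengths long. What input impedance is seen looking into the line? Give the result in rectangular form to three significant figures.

βl = 2π × 0.114 = 41°
tan(βl) = tan(41°) = 0.871
Z_in = Z_0·(Z_L + jZ_0·tanβl)/(Z_0 + jZ_L·tanβl)
     = 50·(276 + j43.5)/(50 + j240)

Z_in ≈ 20.1 − j53.2 Ω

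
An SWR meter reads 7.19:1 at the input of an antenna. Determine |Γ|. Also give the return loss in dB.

|Γ| = (S − 1)/(S + 1) = (7.19 − 1)/(7.19 + 1) = 6.19/8.19
RL = −20·log₁₀|Γ| = −20·log₁₀(0.756)

|Γ| ≈ 0.756; return loss ≈ 2.43 dB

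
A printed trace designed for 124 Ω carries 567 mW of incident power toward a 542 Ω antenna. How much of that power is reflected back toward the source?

P_reflected ≈ 223 mW

Γ = (542 − 124)/(542 + 124) = 0.628
|Γ|² = 0.394
P_refl = |Γ|²·P_inc = 223 mW, P_del = (1 − |Γ|²)·P_inc = 344 mW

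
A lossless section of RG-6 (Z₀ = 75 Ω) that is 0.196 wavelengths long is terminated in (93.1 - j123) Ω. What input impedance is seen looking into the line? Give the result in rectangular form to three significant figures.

βl = 2π × 0.196 = 70.6°
tan(βl) = tan(70.6°) = 2.83
Z_in = Z_0·(Z_L + jZ_0·tanβl)/(Z_0 + jZ_L·tanβl)
     = 75·(93.1 + j89.5)/(424 + j264)

Z_in ≈ 19 + j4.02 Ω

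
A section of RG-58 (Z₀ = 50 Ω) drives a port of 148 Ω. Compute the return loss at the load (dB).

Γ = (148 − 50)/(148 + 50) = 0.495
RL = −20·log₁₀|Γ| = −20·log₁₀(0.495)

RL ≈ 6.11 dB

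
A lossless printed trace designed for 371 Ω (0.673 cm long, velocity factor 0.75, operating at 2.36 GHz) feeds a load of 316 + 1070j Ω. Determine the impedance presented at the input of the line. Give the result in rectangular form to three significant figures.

Z_in ≈ 1290 − j1960 Ω

λ = v/f = 0.75·c / 2.36 GHz = 0.0953 m
βl = 2π·l/λ = 2π × 0.0706 = 25.4°
tan(βl) = tan(25.4°) = 0.475
Z_in = Z_0·(Z_L + jZ_0·tanβl)/(Z_0 + jZ_L·tanβl)
     = 371·(316 + j1250)/(-137 + j150)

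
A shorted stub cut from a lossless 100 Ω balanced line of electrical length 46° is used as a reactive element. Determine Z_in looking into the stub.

tan(βl) = 1.04
For a shorted stub, Z_in = jZ_0·tan(βl)

Z_in ≈ +j104 Ω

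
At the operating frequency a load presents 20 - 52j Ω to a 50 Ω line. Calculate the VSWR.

Γ = (Z_L − Z_0)/(Z_L + Z_0) = (-30 − j52)/(70 − j52)
|Γ| = 60/87.2 = 0.688
VSWR = (1 + |Γ|)/(1 − |Γ|) = 1.69/0.312

VSWR ≈ 5.42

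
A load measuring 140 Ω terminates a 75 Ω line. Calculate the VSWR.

For a purely resistive load, VSWR = R_L/Z_0 or Z_0/R_L (whichever > 1) = 140/75

VSWR ≈ 1.87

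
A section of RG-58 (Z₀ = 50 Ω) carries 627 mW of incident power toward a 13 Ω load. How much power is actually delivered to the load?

P_delivered ≈ 411 mW

Γ = (13 − 50)/(13 + 50) = -0.587
|Γ|² = 0.345
P_refl = |Γ|²·P_inc = 216 mW, P_del = (1 − |Γ|²)·P_inc = 411 mW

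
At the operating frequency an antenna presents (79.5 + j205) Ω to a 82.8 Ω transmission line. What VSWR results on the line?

Γ = (Z_L − Z_0)/(Z_L + Z_0) = (-3.3 + j205)/(162.3 + j205)
|Γ| = 205/261 = 0.784
VSWR = (1 + |Γ|)/(1 − |Γ|) = 1.78/0.216

VSWR ≈ 8.26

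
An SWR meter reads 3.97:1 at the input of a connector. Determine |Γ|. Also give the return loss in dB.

|Γ| ≈ 0.598; return loss ≈ 4.47 dB

|Γ| = (S − 1)/(S + 1) = (3.97 − 1)/(3.97 + 1) = 2.97/4.97
RL = −20·log₁₀|Γ| = −20·log₁₀(0.598)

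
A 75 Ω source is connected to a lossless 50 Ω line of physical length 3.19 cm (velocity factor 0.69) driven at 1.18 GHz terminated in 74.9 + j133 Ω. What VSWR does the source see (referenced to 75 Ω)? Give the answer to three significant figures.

VSWR ≈ 7.73

λ = v/f = 0.69·c / 1.18 GHz = 0.175 m
βl = 2π·l/λ = 2π × 0.182 = 65.5°
tan(βl) = 2.19
Z_in = Z_0·(Z_L + jZ_0·tanβl)/(Z_0 + jZ_L·tanβl) = 12.7 − j41.6 Ω
Γ_s = (Z_in − Z_s)/(Z_in + Z_s) = (-62.3 − j41.6)/(87.7 − j41.6), |Γ_s| = 0.771
VSWR = (1 + |Γ_s|)/(1 − |Γ_s|)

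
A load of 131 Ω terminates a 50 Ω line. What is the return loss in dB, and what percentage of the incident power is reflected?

RL ≈ 6.98 dB; 20% of incident power reflected

Γ = (131 − 50)/(131 + 50) = 0.448
RL = −20·log₁₀(0.448) = 6.98 dB
P_refl/P_inc = |Γ|² = 0.2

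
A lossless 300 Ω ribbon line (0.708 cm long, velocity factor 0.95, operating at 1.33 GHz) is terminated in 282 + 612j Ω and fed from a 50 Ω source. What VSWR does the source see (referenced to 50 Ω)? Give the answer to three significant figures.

VSWR ≈ 36.4

λ = v/f = 0.95·c / 1.33 GHz = 0.214 m
βl = 2π·l/λ = 2π × 0.033 = 11.9°
tan(βl) = 0.211
Z_in = Z_0·(Z_L + jZ_0·tanβl)/(Z_0 + jZ_L·tanβl) = 808 + j903 Ω
Γ_s = (Z_in − Z_s)/(Z_in + Z_s) = (758 + j903)/(858 + j903), |Γ_s| = 0.947
VSWR = (1 + |Γ_s|)/(1 − |Γ_s|)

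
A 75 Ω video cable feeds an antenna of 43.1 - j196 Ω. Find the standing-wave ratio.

Γ = (Z_L − Z_0)/(Z_L + Z_0) = (-31.9 − j196)/(118.1 − j196)
|Γ| = 199/229 = 0.868
VSWR = (1 + |Γ|)/(1 − |Γ|) = 1.87/0.132

VSWR ≈ 14.1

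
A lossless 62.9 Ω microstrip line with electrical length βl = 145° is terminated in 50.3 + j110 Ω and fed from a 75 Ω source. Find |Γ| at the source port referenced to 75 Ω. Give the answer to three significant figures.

|Γ| ≈ 0.727

tan(βl) = -0.7
Z_in = Z_0·(Z_L + jZ_0·tanβl)/(Z_0 + jZ_L·tanβl) = 14.2 + j33.2 Ω
Γ_s = (Z_in − Z_s)/(Z_in + Z_s) = (-60.8 + j33.2)/(89.2 + j33.2), |Γ_s| = 0.727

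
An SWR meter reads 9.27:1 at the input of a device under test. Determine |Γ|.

|Γ| ≈ 0.805

|Γ| = (S − 1)/(S + 1) = (9.27 − 1)/(9.27 + 1) = 8.27/10.3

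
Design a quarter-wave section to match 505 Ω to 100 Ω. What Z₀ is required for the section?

Z_qwt ≈ 225 Ω

Z_qwt = √(Z_0·R_L) = √(100 × 505) = √50500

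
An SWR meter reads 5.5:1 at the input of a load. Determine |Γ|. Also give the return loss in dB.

|Γ| ≈ 0.692; return loss ≈ 3.19 dB

|Γ| = (S − 1)/(S + 1) = (5.5 − 1)/(5.5 + 1) = 4.5/6.5
RL = −20·log₁₀|Γ| = −20·log₁₀(0.692)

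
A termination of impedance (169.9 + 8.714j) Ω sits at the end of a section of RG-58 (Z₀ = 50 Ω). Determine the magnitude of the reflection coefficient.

|Γ| ≈ 0.546

Γ = (Z_L − Z_0)/(Z_L + Z_0) = (119.9 + j8.714)/(219.9 + j8.714)
|Γ| = 120/220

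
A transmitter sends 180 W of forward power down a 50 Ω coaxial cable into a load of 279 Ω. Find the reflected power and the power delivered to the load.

Γ = (279 − 50)/(279 + 50) = 0.696
|Γ|² = 0.484
P_refl = |Γ|²·P_inc = 87.2 W, P_del = (1 − |Γ|²)·P_inc = 92.8 W

P_reflected ≈ 87.2 W; P_delivered ≈ 92.8 W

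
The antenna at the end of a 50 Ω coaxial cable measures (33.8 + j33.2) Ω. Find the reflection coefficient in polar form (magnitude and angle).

Γ = (Z_L − Z_0)/(Z_L + Z_0) = (-16.2 + j33.2)/(83.8 + j33.2)
|Γ| = 36.9/90.1 = 0.41

Γ ≈ 0.41 ∠ 94.4°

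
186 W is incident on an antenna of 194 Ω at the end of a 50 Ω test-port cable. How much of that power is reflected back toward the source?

Γ = (194 − 50)/(194 + 50) = 0.59
|Γ|² = 0.348
P_refl = |Γ|²·P_inc = 64.8 W, P_del = (1 − |Γ|²)·P_inc = 121 W

P_reflected ≈ 64.8 W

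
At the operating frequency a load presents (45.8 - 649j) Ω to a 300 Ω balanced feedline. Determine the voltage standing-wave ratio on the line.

Γ = (Z_L − Z_0)/(Z_L + Z_0) = (-254.2 − j649)/(345.8 − j649)
|Γ| = 697/735 = 0.948
VSWR = (1 + |Γ|)/(1 − |Γ|) = 1.95/0.0522

VSWR ≈ 37.3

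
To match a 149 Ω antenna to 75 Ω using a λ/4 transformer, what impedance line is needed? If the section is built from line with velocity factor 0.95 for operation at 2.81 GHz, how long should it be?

Z_qwt ≈ 106 Ω; length ≈ 2.54 cm

Z_qwt = √(Z_0·R_L) = √(75 × 149) = √11180
λ = 0.95·c/f = 0.101 m, so l = λ/4 = 0.0254 m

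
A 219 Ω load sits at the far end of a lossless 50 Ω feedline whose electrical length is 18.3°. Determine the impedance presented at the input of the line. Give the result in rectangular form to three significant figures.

tan(βl) = tan(18.3°) = 0.331
Z_in = Z_0·(Z_L + jZ_0·tanβl)/(Z_0 + jZ_L·tanβl)
     = 50·(219 + j16.5)/(50 + j72.4)

Z_in ≈ 78.4 − j97.1 Ω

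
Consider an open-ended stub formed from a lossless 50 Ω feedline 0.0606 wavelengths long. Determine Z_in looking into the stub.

βl = 2π × 0.0606 = 21.8°
tan(βl) = 0.4
For an open-ended stub, Z_in = −jZ_0·cot(βl) = −jZ_0/tan(βl)

Z_in ≈ −j125 Ω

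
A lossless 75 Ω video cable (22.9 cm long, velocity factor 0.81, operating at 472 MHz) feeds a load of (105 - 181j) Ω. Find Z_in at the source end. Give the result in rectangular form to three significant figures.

λ = v/f = 0.81·c / 472 MHz = 0.515 m
βl = 2π·l/λ = 2π × 0.445 = 160°
tan(βl) = tan(160°) = -0.361
Z_in = Z_0·(Z_L + jZ_0·tanβl)/(Z_0 + jZ_L·tanβl)
     = 75·(105 − j208)/(9.59 − j37.9)

Z_in ≈ 436 + j97.4 Ω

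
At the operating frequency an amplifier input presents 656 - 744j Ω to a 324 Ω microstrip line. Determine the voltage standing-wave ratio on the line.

VSWR ≈ 4.92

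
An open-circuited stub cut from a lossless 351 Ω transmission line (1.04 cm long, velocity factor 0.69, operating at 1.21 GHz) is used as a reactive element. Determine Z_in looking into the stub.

Z_in ≈ −j874 Ω

λ = v/f = 0.69·c / 1.21 GHz = 0.171 m
βl = 2π·l/λ = 2π × 0.0608 = 21.9°
tan(βl) = 0.402
For an open-circuited stub, Z_in = −jZ_0·cot(βl) = −jZ_0/tan(βl)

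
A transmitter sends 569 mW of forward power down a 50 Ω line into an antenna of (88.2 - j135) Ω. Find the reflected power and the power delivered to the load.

P_reflected ≈ 300 mW; P_delivered ≈ 269 mW

|Γ| = |(38.2 − j135)/(138.2 − j135)| = 0.726
|Γ|² = 0.527
P_refl = |Γ|²·P_inc = 300 mW, P_del = (1 − |Γ|²)·P_inc = 269 mW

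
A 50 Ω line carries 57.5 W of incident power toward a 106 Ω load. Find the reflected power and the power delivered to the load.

P_reflected ≈ 7.41 W; P_delivered ≈ 50.1 W

Γ = (106 − 50)/(106 + 50) = 0.359
|Γ|² = 0.129
P_refl = |Γ|²·P_inc = 7.41 W, P_del = (1 − |Γ|²)·P_inc = 50.1 W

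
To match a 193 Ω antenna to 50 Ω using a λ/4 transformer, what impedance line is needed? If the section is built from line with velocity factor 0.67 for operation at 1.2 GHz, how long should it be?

Z_qwt = √(Z_0·R_L) = √(50 × 193) = √9650
λ = 0.67·c/f = 0.168 m, so l = λ/4 = 0.0419 m

Z_qwt ≈ 98.2 Ω; length ≈ 4.19 cm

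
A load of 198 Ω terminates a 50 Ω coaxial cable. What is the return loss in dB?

RL ≈ 4.48 dB

Γ = (198 − 50)/(198 + 50) = 0.597
RL = −20·log₁₀|Γ| = −20·log₁₀(0.597)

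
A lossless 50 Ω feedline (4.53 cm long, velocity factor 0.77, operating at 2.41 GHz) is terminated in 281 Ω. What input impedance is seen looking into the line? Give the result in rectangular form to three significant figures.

Z_in ≈ 148 + j136 Ω

λ = v/f = 0.77·c / 2.41 GHz = 0.0959 m
βl = 2π·l/λ = 2π × 0.473 = 170°
tan(βl) = tan(170°) = -0.174
Z_in = Z_0·(Z_L + jZ_0·tanβl)/(Z_0 + jZ_L·tanβl)
     = 50·(281 − j8.69)/(50 − j48.8)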